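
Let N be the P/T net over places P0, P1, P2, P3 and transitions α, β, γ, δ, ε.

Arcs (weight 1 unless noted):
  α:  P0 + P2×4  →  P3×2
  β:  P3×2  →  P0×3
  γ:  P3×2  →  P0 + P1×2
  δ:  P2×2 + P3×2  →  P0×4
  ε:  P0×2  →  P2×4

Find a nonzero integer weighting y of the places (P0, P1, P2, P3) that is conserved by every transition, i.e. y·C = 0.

y = (P0:2, P1:2, P2:1, P3:3)

Incidence matrix C (rows=places, cols=transitions):
        α    β    γ    δ    ε
   P0  -1    3    1    4   -2
   P1   0    0    2    0    0
   P2  -4    0    0   -2    4
   P3   2   -2   -2   -2    0

Candidate y = [2, 2, 1, 3]; check y·C column-wise:
  col α: 2·-1 + 2·0 + 1·-4 + 3·2 = 0
  col β: 2·3 + 2·0 + 1·0 + 3·-2 = 0
  col γ: 2·1 + 2·2 + 1·0 + 3·-2 = 0
  col δ: 2·4 + 2·0 + 1·-2 + 3·-2 = 0
  col ε: 2·-2 + 2·0 + 1·4 + 3·0 = 0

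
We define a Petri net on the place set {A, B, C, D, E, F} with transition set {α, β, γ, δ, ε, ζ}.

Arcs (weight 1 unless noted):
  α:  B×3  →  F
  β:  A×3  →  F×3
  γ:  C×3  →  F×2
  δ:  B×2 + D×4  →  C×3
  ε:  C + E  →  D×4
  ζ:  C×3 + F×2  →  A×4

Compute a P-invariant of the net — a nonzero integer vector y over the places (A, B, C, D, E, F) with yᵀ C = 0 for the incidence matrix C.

y = (A:3, B:1, C:2, D:1, E:2, F:3)

Incidence matrix C (rows=places, cols=transitions):
        α    β    γ    δ    ε    ζ
    A   0   -3    0    0    0    4
    B  -3    0    0   -2    0    0
    C   0    0   -3    3   -1   -3
    D   0    0    0   -4    4    0
    E   0    0    0    0   -1    0
    F   1    3    2    0    0   -2

Candidate y = [3, 1, 2, 1, 2, 3]; check y·C column-wise:
  col α: 3·0 + 1·-3 + 2·0 + 1·0 + 2·0 + 3·1 = 0
  col β: 3·-3 + 1·0 + 2·0 + 1·0 + 2·0 + 3·3 = 0
  col γ: 3·0 + 1·0 + 2·-3 + 1·0 + 2·0 + 3·2 = 0
  col δ: 3·0 + 1·-2 + 2·3 + 1·-4 + 2·0 + 3·0 = 0
  col ε: 3·0 + 1·0 + 2·-1 + 1·4 + 2·-1 + 3·0 = 0
  col ζ: 3·4 + 1·0 + 2·-3 + 1·0 + 2·0 + 3·-2 = 0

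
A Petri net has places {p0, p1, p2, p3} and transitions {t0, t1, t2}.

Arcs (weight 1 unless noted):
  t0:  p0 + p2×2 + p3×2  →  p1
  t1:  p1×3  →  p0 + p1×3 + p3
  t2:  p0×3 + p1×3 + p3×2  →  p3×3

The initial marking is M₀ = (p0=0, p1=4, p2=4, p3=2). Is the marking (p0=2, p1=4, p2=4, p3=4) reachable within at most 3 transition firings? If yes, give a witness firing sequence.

step 1: fire t1:  (p0=0, p1=4, p2=4, p3=2) → (p0=1, p1=4, p2=4, p3=3)
step 2: fire t1:  (p0=1, p1=4, p2=4, p3=3) → (p0=2, p1=4, p2=4, p3=4)

YES — reachable via ⟨t1, t1⟩ (2 firings)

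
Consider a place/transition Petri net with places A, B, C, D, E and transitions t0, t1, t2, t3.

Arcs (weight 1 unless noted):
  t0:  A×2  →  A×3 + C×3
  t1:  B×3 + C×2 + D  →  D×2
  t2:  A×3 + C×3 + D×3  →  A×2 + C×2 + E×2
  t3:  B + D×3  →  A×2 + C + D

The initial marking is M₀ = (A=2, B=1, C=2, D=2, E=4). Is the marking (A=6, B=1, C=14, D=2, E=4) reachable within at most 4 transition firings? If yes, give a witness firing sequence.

YES — reachable via ⟨t0, t0, t0, t0⟩ (4 firings)

step 1: fire t0:  (A=2, B=1, C=2, D=2, E=4) → (A=3, B=1, C=5, D=2, E=4)
step 2: fire t0:  (A=3, B=1, C=5, D=2, E=4) → (A=4, B=1, C=8, D=2, E=4)
step 3: fire t0:  (A=4, B=1, C=8, D=2, E=4) → (A=5, B=1, C=11, D=2, E=4)
step 4: fire t0:  (A=5, B=1, C=11, D=2, E=4) → (A=6, B=1, C=14, D=2, E=4)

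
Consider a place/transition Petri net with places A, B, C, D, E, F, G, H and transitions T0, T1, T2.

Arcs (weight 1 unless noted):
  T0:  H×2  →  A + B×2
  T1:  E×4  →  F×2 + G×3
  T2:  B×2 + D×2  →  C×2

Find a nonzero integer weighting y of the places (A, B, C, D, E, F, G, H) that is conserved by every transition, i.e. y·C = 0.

y = (A:2, B:-1, C:-1, D:0, E:0, F:0, G:0, H:0)

Incidence matrix C (rows=places, cols=transitions):
       T0   T1   T2
    A   1    0    0
    B   2    0   -2
    C   0    0    2
    D   0    0   -2
    E   0   -4    0
    F   0    2    0
    G   0    3    0
    H  -2    0    0

Candidate y = [2, -1, -1, 0, 0, 0, 0, 0]; check y·C column-wise:
  col T0: 2·1 + -1·2 + -1·0 + 0·-2 = 0
  col T1: 2·0 + -1·0 + -1·0 + 0·-4 + 0·2 + 0·3 = 0
  col T2: 2·0 + -1·-2 + -1·2 + 0·-2 = 0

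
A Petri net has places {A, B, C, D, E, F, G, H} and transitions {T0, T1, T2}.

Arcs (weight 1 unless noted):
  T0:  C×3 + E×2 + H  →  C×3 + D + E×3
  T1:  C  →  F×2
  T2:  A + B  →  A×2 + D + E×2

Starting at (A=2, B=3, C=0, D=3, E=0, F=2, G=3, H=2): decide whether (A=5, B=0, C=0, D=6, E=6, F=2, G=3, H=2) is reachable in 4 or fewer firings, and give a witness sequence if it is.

step 1: fire T2:  (A=2, B=3, C=0, D=3, E=0, F=2, G=3, H=2) → (A=3, B=2, C=0, D=4, E=2, F=2, G=3, H=2)
step 2: fire T2:  (A=3, B=2, C=0, D=4, E=2, F=2, G=3, H=2) → (A=4, B=1, C=0, D=5, E=4, F=2, G=3, H=2)
step 3: fire T2:  (A=4, B=1, C=0, D=5, E=4, F=2, G=3, H=2) → (A=5, B=0, C=0, D=6, E=6, F=2, G=3, H=2)

YES — reachable via ⟨T2, T2, T2⟩ (3 firings)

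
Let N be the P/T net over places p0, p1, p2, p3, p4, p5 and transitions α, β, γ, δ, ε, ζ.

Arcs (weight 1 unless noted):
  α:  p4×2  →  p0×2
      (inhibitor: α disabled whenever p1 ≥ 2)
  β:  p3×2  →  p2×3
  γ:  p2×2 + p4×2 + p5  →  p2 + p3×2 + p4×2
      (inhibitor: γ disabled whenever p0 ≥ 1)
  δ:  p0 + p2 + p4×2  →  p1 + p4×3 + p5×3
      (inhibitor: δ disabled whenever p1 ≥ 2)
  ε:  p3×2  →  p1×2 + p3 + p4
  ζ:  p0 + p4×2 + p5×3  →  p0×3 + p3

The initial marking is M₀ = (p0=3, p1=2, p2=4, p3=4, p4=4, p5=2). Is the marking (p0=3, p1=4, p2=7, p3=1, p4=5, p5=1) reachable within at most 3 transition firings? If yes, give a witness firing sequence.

NO — not reachable within 3 firings

depth 0: 1 marking
depth 1: 3 markings reached so far
depth 2: 6 markings reached so far
depth 3: 8 markings reached so far
target is not among the 8 markings reachable within 3 steps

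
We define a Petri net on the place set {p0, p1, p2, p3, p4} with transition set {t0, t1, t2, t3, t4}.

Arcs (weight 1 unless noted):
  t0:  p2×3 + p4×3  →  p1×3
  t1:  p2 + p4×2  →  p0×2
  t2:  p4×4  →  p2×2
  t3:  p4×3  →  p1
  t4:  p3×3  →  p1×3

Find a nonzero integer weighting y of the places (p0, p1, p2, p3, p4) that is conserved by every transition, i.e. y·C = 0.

y = (p0:2, p1:3, p2:2, p3:3, p4:1)

Incidence matrix C (rows=places, cols=transitions):
       t0   t1   t2   t3   t4
   p0   0    2    0    0    0
   p1   3    0    0    1    3
   p2  -3   -1    2    0    0
   p3   0    0    0    0   -3
   p4  -3   -2   -4   -3    0

Candidate y = [2, 3, 2, 3, 1]; check y·C column-wise:
  col t0: 2·0 + 3·3 + 2·-3 + 3·0 + 1·-3 = 0
  col t1: 2·2 + 3·0 + 2·-1 + 3·0 + 1·-2 = 0
  col t2: 2·0 + 3·0 + 2·2 + 3·0 + 1·-4 = 0
  col t3: 2·0 + 3·1 + 2·0 + 3·0 + 1·-3 = 0
  col t4: 2·0 + 3·3 + 2·0 + 3·-3 + 1·0 = 0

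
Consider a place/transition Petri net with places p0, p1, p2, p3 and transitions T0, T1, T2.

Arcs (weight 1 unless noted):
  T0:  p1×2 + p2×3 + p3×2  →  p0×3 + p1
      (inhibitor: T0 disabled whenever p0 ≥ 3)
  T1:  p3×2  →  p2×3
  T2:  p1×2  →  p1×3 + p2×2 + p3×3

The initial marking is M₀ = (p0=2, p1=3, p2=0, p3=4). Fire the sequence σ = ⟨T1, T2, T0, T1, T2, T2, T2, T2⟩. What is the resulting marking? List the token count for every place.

step 1: fire T1:  (p0=2, p1=3, p2=0, p3=4) → (p0=2, p1=3, p2=3, p3=2)
step 2: fire T2:  (p0=2, p1=3, p2=3, p3=2) → (p0=2, p1=4, p2=5, p3=5)
step 3: fire T0:  (p0=2, p1=4, p2=5, p3=5) → (p0=5, p1=3, p2=2, p3=3)
step 4: fire T1:  (p0=5, p1=3, p2=2, p3=3) → (p0=5, p1=3, p2=5, p3=1)
step 5: fire T2:  (p0=5, p1=3, p2=5, p3=1) → (p0=5, p1=4, p2=7, p3=4)
step 6: fire T2:  (p0=5, p1=4, p2=7, p3=4) → (p0=5, p1=5, p2=9, p3=7)
step 7: fire T2:  (p0=5, p1=5, p2=9, p3=7) → (p0=5, p1=6, p2=11, p3=10)
step 8: fire T2:  (p0=5, p1=6, p2=11, p3=10) → (p0=5, p1=7, p2=13, p3=13)

(p0=5, p1=7, p2=13, p3=13)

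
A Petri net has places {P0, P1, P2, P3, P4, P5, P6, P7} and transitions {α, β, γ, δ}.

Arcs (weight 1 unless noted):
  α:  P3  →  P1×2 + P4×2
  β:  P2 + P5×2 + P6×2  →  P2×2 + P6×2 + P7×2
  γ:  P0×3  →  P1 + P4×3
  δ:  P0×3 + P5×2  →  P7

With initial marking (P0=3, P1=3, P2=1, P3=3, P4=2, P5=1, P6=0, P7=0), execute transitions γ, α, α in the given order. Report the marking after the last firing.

step 1: fire γ:  (P0=3, P1=3, P2=1, P3=3, P4=2, P5=1, P6=0, P7=0) → (P0=0, P1=4, P2=1, P3=3, P4=5, P5=1, P6=0, P7=0)
step 2: fire α:  (P0=0, P1=4, P2=1, P3=3, P4=5, P5=1, P6=0, P7=0) → (P0=0, P1=6, P2=1, P3=2, P4=7, P5=1, P6=0, P7=0)
step 3: fire α:  (P0=0, P1=6, P2=1, P3=2, P4=7, P5=1, P6=0, P7=0) → (P0=0, P1=8, P2=1, P3=1, P4=9, P5=1, P6=0, P7=0)

(P0=0, P1=8, P2=1, P3=1, P4=9, P5=1, P6=0, P7=0)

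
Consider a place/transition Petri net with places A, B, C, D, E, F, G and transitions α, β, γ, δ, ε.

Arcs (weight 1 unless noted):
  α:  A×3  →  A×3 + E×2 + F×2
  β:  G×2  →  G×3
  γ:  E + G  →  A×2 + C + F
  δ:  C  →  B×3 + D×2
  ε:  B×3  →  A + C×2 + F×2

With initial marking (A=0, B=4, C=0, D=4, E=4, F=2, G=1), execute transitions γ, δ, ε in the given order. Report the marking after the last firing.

(A=3, B=4, C=2, D=6, E=3, F=5, G=0)

step 1: fire γ:  (A=0, B=4, C=0, D=4, E=4, F=2, G=1) → (A=2, B=4, C=1, D=4, E=3, F=3, G=0)
step 2: fire δ:  (A=2, B=4, C=1, D=4, E=3, F=3, G=0) → (A=2, B=7, C=0, D=6, E=3, F=3, G=0)
step 3: fire ε:  (A=2, B=7, C=0, D=6, E=3, F=3, G=0) → (A=3, B=4, C=2, D=6, E=3, F=5, G=0)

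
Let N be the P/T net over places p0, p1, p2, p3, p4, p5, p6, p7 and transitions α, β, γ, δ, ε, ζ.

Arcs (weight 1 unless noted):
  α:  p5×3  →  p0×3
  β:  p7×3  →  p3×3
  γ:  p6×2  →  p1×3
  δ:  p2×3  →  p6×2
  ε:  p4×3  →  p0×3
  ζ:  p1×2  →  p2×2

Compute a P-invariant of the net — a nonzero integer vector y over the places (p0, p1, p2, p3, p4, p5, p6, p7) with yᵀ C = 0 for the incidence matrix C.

y = (p0:1, p1:0, p2:0, p3:0, p4:1, p5:1, p6:0, p7:0)

Incidence matrix C (rows=places, cols=transitions):
        α    β    γ    δ    ε    ζ
   p0   3    0    0    0    3    0
   p1   0    0    3    0    0   -2
   p2   0    0    0   -3    0    2
   p3   0    3    0    0    0    0
   p4   0    0    0    0   -3    0
   p5  -3    0    0    0    0    0
   p6   0    0   -2    2    0    0
   p7   0   -3    0    0    0    0

Candidate y = [1, 0, 0, 0, 1, 1, 0, 0]; check y·C column-wise:
  col α: 1·3 + 1·0 + 1·-3 = 0
  col β: 1·0 + 0·3 + 1·0 + 1·0 + 0·-3 = 0
  col γ: 1·0 + 0·3 + 1·0 + 1·0 + 0·-2 = 0
  col δ: 1·0 + 0·-3 + 1·0 + 1·0 + 0·2 = 0
  col ε: 1·3 + 1·-3 + 1·0 = 0
  col ζ: 1·0 + 0·-2 + 0·2 + 1·0 + 1·0 = 0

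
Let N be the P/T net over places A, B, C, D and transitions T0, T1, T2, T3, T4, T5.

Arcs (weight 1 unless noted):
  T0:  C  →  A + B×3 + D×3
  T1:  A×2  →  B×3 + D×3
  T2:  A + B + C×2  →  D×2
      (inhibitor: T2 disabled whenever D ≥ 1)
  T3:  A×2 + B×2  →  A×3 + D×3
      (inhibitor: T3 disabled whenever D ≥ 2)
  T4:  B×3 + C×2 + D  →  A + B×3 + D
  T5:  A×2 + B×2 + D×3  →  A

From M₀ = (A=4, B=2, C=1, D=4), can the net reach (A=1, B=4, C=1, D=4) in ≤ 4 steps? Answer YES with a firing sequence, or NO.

NO — not reachable within 4 firings

depth 0: 1 marking
depth 1: 4 markings reached so far
depth 2: 8 markings reached so far
depth 3: 11 markings reached so far
depth 4: 13 markings reached so far
target is not among the 13 markings reachable within 4 steps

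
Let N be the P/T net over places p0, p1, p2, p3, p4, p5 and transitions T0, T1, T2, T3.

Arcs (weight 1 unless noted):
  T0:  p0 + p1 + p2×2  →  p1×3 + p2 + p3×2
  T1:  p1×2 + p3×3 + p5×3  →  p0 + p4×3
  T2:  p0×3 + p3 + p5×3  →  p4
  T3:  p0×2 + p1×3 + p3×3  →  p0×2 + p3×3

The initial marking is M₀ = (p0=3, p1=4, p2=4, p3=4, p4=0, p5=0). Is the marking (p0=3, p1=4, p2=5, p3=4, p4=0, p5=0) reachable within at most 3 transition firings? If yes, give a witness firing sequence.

depth 0: 1 marking
depth 1: 3 markings reached so far
depth 2: 5 markings reached so far
depth 3: 8 markings reached so far
target is not among the 8 markings reachable within 3 steps

NO — not reachable within 3 firings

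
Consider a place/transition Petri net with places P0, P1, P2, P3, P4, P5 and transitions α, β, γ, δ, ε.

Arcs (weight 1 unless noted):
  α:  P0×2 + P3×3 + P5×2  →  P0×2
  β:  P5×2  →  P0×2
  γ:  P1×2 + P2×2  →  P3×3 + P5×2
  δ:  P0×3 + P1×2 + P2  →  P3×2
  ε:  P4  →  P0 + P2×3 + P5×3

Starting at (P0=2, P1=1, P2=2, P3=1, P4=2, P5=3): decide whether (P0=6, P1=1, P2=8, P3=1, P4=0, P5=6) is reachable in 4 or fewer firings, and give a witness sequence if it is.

NO — not reachable within 4 firings

depth 0: 1 marking
depth 1: 3 markings reached so far
depth 2: 5 markings reached so far
depth 3: 7 markings reached so far
depth 4: 9 markings reached so far
target is not among the 9 markings reachable within 4 steps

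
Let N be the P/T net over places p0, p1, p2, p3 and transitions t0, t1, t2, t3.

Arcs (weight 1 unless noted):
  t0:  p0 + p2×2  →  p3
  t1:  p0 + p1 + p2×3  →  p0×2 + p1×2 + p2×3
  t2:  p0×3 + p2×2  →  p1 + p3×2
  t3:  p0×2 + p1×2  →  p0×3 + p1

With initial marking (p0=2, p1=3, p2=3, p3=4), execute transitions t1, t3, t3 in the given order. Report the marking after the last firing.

(p0=5, p1=2, p2=3, p3=4)

step 1: fire t1:  (p0=2, p1=3, p2=3, p3=4) → (p0=3, p1=4, p2=3, p3=4)
step 2: fire t3:  (p0=3, p1=4, p2=3, p3=4) → (p0=4, p1=3, p2=3, p3=4)
step 3: fire t3:  (p0=4, p1=3, p2=3, p3=4) → (p0=5, p1=2, p2=3, p3=4)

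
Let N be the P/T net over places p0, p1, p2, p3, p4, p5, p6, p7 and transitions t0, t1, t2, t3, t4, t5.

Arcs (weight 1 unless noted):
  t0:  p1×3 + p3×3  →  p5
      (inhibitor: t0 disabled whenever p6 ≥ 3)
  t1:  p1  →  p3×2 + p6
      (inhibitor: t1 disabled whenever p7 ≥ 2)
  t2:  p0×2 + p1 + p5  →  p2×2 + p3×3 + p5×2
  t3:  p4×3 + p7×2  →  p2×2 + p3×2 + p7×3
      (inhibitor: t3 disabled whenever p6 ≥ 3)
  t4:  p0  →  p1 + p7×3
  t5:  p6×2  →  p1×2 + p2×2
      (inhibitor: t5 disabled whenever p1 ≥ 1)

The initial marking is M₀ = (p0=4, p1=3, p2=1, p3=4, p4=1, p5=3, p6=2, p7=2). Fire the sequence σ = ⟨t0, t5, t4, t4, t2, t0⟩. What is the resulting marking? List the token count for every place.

step 1: fire t0:  (p0=4, p1=3, p2=1, p3=4, p4=1, p5=3, p6=2, p7=2) → (p0=4, p1=0, p2=1, p3=1, p4=1, p5=4, p6=2, p7=2)
step 2: fire t5:  (p0=4, p1=0, p2=1, p3=1, p4=1, p5=4, p6=2, p7=2) → (p0=4, p1=2, p2=3, p3=1, p4=1, p5=4, p6=0, p7=2)
step 3: fire t4:  (p0=4, p1=2, p2=3, p3=1, p4=1, p5=4, p6=0, p7=2) → (p0=3, p1=3, p2=3, p3=1, p4=1, p5=4, p6=0, p7=5)
step 4: fire t4:  (p0=3, p1=3, p2=3, p3=1, p4=1, p5=4, p6=0, p7=5) → (p0=2, p1=4, p2=3, p3=1, p4=1, p5=4, p6=0, p7=8)
step 5: fire t2:  (p0=2, p1=4, p2=3, p3=1, p4=1, p5=4, p6=0, p7=8) → (p0=0, p1=3, p2=5, p3=4, p4=1, p5=5, p6=0, p7=8)
step 6: fire t0:  (p0=0, p1=3, p2=5, p3=4, p4=1, p5=5, p6=0, p7=8) → (p0=0, p1=0, p2=5, p3=1, p4=1, p5=6, p6=0, p7=8)

(p0=0, p1=0, p2=5, p3=1, p4=1, p5=6, p6=0, p7=8)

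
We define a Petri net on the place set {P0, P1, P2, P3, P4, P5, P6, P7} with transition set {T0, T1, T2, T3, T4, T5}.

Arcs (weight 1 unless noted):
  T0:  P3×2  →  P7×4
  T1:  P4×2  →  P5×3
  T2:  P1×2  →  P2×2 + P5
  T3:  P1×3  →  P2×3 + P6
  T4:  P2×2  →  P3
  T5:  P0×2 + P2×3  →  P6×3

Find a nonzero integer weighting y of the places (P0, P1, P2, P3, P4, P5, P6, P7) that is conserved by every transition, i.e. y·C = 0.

y = (P0:9, P1:2, P2:0, P3:0, P4:6, P5:4, P6:6, P7:0)

Incidence matrix C (rows=places, cols=transitions):
       T0   T1   T2   T3   T4   T5
   P0   0    0    0    0    0   -2
   P1   0    0   -2   -3    0    0
   P2   0    0    2    3   -2   -3
   P3  -2    0    0    0    1    0
   P4   0   -2    0    0    0    0
   P5   0    3    1    0    0    0
   P6   0    0    0    1    0    3
   P7   4    0    0    0    0    0

Candidate y = [9, 2, 0, 0, 6, 4, 6, 0]; check y·C column-wise:
  col T0: 9·0 + 2·0 + 0·-2 + 6·0 + 4·0 + 6·0 + 0·4 = 0
  col T1: 9·0 + 2·0 + 6·-2 + 4·3 + 6·0 = 0
  col T2: 9·0 + 2·-2 + 0·2 + 6·0 + 4·1 + 6·0 = 0
  col T3: 9·0 + 2·-3 + 0·3 + 6·0 + 4·0 + 6·1 = 0
  col T4: 9·0 + 2·0 + 0·-2 + 0·1 + 6·0 + 4·0 + 6·0 = 0
  col T5: 9·-2 + 2·0 + 0·-3 + 6·0 + 4·0 + 6·3 = 0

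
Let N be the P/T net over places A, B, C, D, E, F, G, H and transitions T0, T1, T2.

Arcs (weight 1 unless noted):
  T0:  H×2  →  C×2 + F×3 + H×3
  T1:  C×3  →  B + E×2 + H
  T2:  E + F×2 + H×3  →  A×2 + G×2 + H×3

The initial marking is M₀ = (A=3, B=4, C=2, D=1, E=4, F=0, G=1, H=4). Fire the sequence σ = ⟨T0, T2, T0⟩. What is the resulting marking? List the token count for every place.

step 1: fire T0:  (A=3, B=4, C=2, D=1, E=4, F=0, G=1, H=4) → (A=3, B=4, C=4, D=1, E=4, F=3, G=1, H=5)
step 2: fire T2:  (A=3, B=4, C=4, D=1, E=4, F=3, G=1, H=5) → (A=5, B=4, C=4, D=1, E=3, F=1, G=3, H=5)
step 3: fire T0:  (A=5, B=4, C=4, D=1, E=3, F=1, G=3, H=5) → (A=5, B=4, C=6, D=1, E=3, F=4, G=3, H=6)

(A=5, B=4, C=6, D=1, E=3, F=4, G=3, H=6)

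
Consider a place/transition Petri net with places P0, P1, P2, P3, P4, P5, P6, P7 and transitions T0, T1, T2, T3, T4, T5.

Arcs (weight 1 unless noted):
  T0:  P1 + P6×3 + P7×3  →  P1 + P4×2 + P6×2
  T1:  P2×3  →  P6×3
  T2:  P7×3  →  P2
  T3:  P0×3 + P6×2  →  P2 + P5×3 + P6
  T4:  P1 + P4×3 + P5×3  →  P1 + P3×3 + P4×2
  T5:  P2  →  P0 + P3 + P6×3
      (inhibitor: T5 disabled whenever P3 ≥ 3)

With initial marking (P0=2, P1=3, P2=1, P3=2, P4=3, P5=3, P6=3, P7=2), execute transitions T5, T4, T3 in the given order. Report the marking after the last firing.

(P0=0, P1=3, P2=1, P3=6, P4=2, P5=3, P6=5, P7=2)

step 1: fire T5:  (P0=2, P1=3, P2=1, P3=2, P4=3, P5=3, P6=3, P7=2) → (P0=3, P1=3, P2=0, P3=3, P4=3, P5=3, P6=6, P7=2)
step 2: fire T4:  (P0=3, P1=3, P2=0, P3=3, P4=3, P5=3, P6=6, P7=2) → (P0=3, P1=3, P2=0, P3=6, P4=2, P5=0, P6=6, P7=2)
step 3: fire T3:  (P0=3, P1=3, P2=0, P3=6, P4=2, P5=0, P6=6, P7=2) → (P0=0, P1=3, P2=1, P3=6, P4=2, P5=3, P6=5, P7=2)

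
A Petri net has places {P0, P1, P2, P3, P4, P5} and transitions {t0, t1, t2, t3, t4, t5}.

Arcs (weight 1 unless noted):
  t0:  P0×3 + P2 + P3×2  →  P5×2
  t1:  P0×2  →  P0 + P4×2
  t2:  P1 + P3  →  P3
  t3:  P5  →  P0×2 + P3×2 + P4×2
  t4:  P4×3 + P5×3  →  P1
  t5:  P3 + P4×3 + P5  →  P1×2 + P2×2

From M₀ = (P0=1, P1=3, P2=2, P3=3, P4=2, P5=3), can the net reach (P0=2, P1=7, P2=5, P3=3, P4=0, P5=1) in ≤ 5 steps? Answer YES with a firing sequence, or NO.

YES — reachable via ⟨t3, t0, t3, t5, t5⟩ (5 firings)

step 1: fire t3:  (P0=1, P1=3, P2=2, P3=3, P4=2, P5=3) → (P0=3, P1=3, P2=2, P3=5, P4=4, P5=2)
step 2: fire t0:  (P0=3, P1=3, P2=2, P3=5, P4=4, P5=2) → (P0=0, P1=3, P2=1, P3=3, P4=4, P5=4)
step 3: fire t3:  (P0=0, P1=3, P2=1, P3=3, P4=4, P5=4) → (P0=2, P1=3, P2=1, P3=5, P4=6, P5=3)
step 4: fire t5:  (P0=2, P1=3, P2=1, P3=5, P4=6, P5=3) → (P0=2, P1=5, P2=3, P3=4, P4=3, P5=2)
step 5: fire t5:  (P0=2, P1=5, P2=3, P3=4, P4=3, P5=2) → (P0=2, P1=7, P2=5, P3=3, P4=0, P5=1)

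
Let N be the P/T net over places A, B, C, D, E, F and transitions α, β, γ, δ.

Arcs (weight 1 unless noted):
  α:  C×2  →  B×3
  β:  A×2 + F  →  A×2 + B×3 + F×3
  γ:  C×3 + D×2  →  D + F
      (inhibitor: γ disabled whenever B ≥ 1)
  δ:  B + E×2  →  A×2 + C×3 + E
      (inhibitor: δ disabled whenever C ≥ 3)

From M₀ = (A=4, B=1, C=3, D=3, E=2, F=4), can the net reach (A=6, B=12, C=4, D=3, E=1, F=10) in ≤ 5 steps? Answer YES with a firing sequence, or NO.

step 1: fire α:  (A=4, B=1, C=3, D=3, E=2, F=4) → (A=4, B=4, C=1, D=3, E=2, F=4)
step 2: fire β:  (A=4, B=4, C=1, D=3, E=2, F=4) → (A=4, B=7, C=1, D=3, E=2, F=6)
step 3: fire β:  (A=4, B=7, C=1, D=3, E=2, F=6) → (A=4, B=10, C=1, D=3, E=2, F=8)
step 4: fire β:  (A=4, B=10, C=1, D=3, E=2, F=8) → (A=4, B=13, C=1, D=3, E=2, F=10)
step 5: fire δ:  (A=4, B=13, C=1, D=3, E=2, F=10) → (A=6, B=12, C=4, D=3, E=1, F=10)

YES — reachable via ⟨α, β, β, β, δ⟩ (5 firings)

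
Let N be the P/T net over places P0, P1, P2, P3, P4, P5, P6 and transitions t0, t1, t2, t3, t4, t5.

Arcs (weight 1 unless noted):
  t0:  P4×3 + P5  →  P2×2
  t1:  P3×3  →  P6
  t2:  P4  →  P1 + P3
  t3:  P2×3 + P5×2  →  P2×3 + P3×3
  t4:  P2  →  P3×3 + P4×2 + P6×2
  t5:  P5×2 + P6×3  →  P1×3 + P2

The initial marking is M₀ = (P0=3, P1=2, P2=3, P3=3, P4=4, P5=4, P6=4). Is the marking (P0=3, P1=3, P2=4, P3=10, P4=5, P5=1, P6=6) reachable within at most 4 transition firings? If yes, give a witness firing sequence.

depth 0: 1 marking
depth 1: 7 markings reached so far
depth 2: 25 markings reached so far
depth 3: 62 markings reached so far
depth 4: 123 markings reached so far
target is not among the 123 markings reachable within 4 steps

NO — not reachable within 4 firings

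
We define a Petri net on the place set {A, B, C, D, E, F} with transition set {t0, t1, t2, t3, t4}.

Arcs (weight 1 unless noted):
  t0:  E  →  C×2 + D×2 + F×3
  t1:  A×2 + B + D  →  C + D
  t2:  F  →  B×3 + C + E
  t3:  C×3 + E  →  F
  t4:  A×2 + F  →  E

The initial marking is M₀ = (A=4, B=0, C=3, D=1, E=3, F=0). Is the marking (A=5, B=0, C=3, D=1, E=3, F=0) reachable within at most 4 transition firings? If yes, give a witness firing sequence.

NO — not reachable within 4 firings

depth 0: 1 marking
depth 1: 3 markings reached so far
depth 2: 9 markings reached so far
depth 3: 20 markings reached so far
depth 4: 40 markings reached so far
target is not among the 40 markings reachable within 4 steps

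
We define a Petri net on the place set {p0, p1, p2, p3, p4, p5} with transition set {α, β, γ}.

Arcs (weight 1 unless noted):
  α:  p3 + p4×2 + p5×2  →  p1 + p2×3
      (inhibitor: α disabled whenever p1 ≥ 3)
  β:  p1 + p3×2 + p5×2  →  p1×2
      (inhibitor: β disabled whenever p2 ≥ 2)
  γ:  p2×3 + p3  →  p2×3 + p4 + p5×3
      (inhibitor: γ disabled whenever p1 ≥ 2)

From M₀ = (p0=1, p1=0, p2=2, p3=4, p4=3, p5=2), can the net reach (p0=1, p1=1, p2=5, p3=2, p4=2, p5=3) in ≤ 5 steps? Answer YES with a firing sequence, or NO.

YES — reachable via ⟨α, γ⟩ (2 firings)

step 1: fire α:  (p0=1, p1=0, p2=2, p3=4, p4=3, p5=2) → (p0=1, p1=1, p2=5, p3=3, p4=1, p5=0)
step 2: fire γ:  (p0=1, p1=1, p2=5, p3=3, p4=1, p5=0) → (p0=1, p1=1, p2=5, p3=2, p4=2, p5=3)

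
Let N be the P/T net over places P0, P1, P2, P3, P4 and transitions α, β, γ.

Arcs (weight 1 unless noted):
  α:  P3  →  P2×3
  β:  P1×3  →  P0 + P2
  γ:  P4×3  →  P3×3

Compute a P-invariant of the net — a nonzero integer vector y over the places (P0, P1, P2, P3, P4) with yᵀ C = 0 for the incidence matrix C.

y = (P0:3, P1:1, P2:0, P3:0, P4:0)

Incidence matrix C (rows=places, cols=transitions):
        α    β    γ
   P0   0    1    0
   P1   0   -3    0
   P2   3    1    0
   P3  -1    0    3
   P4   0    0   -3

Candidate y = [3, 1, 0, 0, 0]; check y·C column-wise:
  col α: 3·0 + 1·0 + 0·3 + 0·-1 = 0
  col β: 3·1 + 1·-3 + 0·1 = 0
  col γ: 3·0 + 1·0 + 0·3 + 0·-3 = 0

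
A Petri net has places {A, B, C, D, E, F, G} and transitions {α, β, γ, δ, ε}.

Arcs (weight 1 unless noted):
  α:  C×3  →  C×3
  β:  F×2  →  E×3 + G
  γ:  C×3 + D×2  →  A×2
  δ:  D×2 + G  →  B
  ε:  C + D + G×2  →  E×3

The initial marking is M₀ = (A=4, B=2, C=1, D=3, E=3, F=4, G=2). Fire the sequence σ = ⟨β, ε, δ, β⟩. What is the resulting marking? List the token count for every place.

step 1: fire β:  (A=4, B=2, C=1, D=3, E=3, F=4, G=2) → (A=4, B=2, C=1, D=3, E=6, F=2, G=3)
step 2: fire ε:  (A=4, B=2, C=1, D=3, E=6, F=2, G=3) → (A=4, B=2, C=0, D=2, E=9, F=2, G=1)
step 3: fire δ:  (A=4, B=2, C=0, D=2, E=9, F=2, G=1) → (A=4, B=3, C=0, D=0, E=9, F=2, G=0)
step 4: fire β:  (A=4, B=3, C=0, D=0, E=9, F=2, G=0) → (A=4, B=3, C=0, D=0, E=12, F=0, G=1)

(A=4, B=3, C=0, D=0, E=12, F=0, G=1)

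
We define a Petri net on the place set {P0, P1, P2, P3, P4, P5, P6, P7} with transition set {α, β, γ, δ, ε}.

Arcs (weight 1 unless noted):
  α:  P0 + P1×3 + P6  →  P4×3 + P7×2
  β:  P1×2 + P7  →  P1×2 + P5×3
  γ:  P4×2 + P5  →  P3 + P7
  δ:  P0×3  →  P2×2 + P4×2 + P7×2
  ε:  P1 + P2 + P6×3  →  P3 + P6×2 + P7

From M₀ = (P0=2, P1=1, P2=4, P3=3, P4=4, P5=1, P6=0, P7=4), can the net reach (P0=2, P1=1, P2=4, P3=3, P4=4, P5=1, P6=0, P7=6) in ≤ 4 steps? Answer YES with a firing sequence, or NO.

depth 0: 1 marking
depth 1: 2 markings reached so far
depth 2: 2 markings reached so far
(frontier empty at depth 2; search complete)
target is not among the 2 markings reachable within 4 steps

NO — not reachable within 4 firings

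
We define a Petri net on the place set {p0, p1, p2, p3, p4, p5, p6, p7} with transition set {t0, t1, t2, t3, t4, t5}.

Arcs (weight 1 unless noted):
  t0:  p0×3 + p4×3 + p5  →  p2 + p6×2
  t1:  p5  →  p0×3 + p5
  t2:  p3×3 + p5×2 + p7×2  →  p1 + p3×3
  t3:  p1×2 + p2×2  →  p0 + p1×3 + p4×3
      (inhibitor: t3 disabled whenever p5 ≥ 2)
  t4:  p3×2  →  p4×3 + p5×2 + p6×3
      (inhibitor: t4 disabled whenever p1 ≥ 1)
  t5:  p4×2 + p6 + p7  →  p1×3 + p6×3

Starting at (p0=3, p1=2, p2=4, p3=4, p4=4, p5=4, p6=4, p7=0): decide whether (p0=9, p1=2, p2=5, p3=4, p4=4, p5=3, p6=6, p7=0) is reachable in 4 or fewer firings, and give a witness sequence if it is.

NO — not reachable within 4 firings

depth 0: 1 marking
depth 1: 3 markings reached so far
depth 2: 5 markings reached so far
depth 3: 7 markings reached so far
depth 4: 9 markings reached so far
target is not among the 9 markings reachable within 4 steps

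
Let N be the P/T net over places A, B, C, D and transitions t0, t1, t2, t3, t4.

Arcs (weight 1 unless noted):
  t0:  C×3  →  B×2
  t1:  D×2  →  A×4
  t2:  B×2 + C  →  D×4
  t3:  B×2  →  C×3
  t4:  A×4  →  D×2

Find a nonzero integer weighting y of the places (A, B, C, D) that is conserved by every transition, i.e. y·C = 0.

Incidence matrix C (rows=places, cols=transitions):
       t0   t1   t2   t3   t4
    A   0    4    0    0   -4
    B   2    0   -2   -2    0
    C  -3    0   -1    3    0
    D   0   -2    4    0    2

Candidate y = [1, 3, 2, 2]; check y·C column-wise:
  col t0: 1·0 + 3·2 + 2·-3 + 2·0 = 0
  col t1: 1·4 + 3·0 + 2·0 + 2·-2 = 0
  col t2: 1·0 + 3·-2 + 2·-1 + 2·4 = 0
  col t3: 1·0 + 3·-2 + 2·3 + 2·0 = 0
  col t4: 1·-4 + 3·0 + 2·0 + 2·2 = 0

y = (A:1, B:3, C:2, D:2)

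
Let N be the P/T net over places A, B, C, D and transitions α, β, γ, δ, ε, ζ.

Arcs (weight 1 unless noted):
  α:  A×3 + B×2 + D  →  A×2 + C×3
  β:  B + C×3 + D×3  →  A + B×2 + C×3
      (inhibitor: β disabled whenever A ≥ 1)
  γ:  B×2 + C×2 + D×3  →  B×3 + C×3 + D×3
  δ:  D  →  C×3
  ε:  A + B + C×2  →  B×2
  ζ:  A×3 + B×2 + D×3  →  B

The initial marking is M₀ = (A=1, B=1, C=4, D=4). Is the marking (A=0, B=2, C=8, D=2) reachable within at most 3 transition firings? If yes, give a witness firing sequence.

step 1: fire δ:  (A=1, B=1, C=4, D=4) → (A=1, B=1, C=7, D=3)
step 2: fire δ:  (A=1, B=1, C=7, D=3) → (A=1, B=1, C=10, D=2)
step 3: fire ε:  (A=1, B=1, C=10, D=2) → (A=0, B=2, C=8, D=2)

YES — reachable via ⟨δ, δ, ε⟩ (3 firings)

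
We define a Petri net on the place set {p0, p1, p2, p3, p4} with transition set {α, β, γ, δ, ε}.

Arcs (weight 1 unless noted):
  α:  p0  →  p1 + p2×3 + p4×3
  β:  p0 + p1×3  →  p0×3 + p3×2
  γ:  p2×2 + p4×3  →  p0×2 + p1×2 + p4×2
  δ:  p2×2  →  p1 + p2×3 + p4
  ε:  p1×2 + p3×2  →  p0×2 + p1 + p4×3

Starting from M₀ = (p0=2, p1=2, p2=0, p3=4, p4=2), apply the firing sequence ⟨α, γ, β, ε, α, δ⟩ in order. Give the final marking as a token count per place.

step 1: fire α:  (p0=2, p1=2, p2=0, p3=4, p4=2) → (p0=1, p1=3, p2=3, p3=4, p4=5)
step 2: fire γ:  (p0=1, p1=3, p2=3, p3=4, p4=5) → (p0=3, p1=5, p2=1, p3=4, p4=4)
step 3: fire β:  (p0=3, p1=5, p2=1, p3=4, p4=4) → (p0=5, p1=2, p2=1, p3=6, p4=4)
step 4: fire ε:  (p0=5, p1=2, p2=1, p3=6, p4=4) → (p0=7, p1=1, p2=1, p3=4, p4=7)
step 5: fire α:  (p0=7, p1=1, p2=1, p3=4, p4=7) → (p0=6, p1=2, p2=4, p3=4, p4=10)
step 6: fire δ:  (p0=6, p1=2, p2=4, p3=4, p4=10) → (p0=6, p1=3, p2=5, p3=4, p4=11)

(p0=6, p1=3, p2=5, p3=4, p4=11)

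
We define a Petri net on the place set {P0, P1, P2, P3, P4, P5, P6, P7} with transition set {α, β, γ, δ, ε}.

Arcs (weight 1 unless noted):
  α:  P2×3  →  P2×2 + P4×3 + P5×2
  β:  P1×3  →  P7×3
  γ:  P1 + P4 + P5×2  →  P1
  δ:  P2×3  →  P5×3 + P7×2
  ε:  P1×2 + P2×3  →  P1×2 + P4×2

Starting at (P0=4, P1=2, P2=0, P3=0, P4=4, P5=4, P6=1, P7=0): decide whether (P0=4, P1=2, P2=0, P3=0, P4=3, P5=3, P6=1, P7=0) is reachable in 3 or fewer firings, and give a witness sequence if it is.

NO — not reachable within 3 firings

depth 0: 1 marking
depth 1: 2 markings reached so far
depth 2: 3 markings reached so far
depth 3: 3 markings reached so far
(frontier empty at depth 3; search complete)
target is not among the 3 markings reachable within 3 steps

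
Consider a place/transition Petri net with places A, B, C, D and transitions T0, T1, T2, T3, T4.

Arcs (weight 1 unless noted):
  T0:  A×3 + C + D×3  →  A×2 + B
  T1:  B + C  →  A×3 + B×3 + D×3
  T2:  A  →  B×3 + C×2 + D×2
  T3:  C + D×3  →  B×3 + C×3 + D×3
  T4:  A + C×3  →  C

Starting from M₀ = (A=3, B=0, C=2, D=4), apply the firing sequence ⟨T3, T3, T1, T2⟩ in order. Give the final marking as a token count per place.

(A=5, B=11, C=7, D=9)

step 1: fire T3:  (A=3, B=0, C=2, D=4) → (A=3, B=3, C=4, D=4)
step 2: fire T3:  (A=3, B=3, C=4, D=4) → (A=3, B=6, C=6, D=4)
step 3: fire T1:  (A=3, B=6, C=6, D=4) → (A=6, B=8, C=5, D=7)
step 4: fire T2:  (A=6, B=8, C=5, D=7) → (A=5, B=11, C=7, D=9)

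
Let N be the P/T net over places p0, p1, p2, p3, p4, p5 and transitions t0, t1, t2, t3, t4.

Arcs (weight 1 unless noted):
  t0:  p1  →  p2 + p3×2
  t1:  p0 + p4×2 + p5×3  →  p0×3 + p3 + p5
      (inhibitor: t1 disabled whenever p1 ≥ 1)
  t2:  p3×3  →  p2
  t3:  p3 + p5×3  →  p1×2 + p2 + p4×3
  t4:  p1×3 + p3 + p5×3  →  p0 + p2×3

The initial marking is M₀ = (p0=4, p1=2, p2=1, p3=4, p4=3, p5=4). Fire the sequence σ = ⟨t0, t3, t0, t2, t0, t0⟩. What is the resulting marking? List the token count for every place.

(p0=4, p1=0, p2=7, p3=8, p4=6, p5=1)

step 1: fire t0:  (p0=4, p1=2, p2=1, p3=4, p4=3, p5=4) → (p0=4, p1=1, p2=2, p3=6, p4=3, p5=4)
step 2: fire t3:  (p0=4, p1=1, p2=2, p3=6, p4=3, p5=4) → (p0=4, p1=3, p2=3, p3=5, p4=6, p5=1)
step 3: fire t0:  (p0=4, p1=3, p2=3, p3=5, p4=6, p5=1) → (p0=4, p1=2, p2=4, p3=7, p4=6, p5=1)
step 4: fire t2:  (p0=4, p1=2, p2=4, p3=7, p4=6, p5=1) → (p0=4, p1=2, p2=5, p3=4, p4=6, p5=1)
step 5: fire t0:  (p0=4, p1=2, p2=5, p3=4, p4=6, p5=1) → (p0=4, p1=1, p2=6, p3=6, p4=6, p5=1)
step 6: fire t0:  (p0=4, p1=1, p2=6, p3=6, p4=6, p5=1) → (p0=4, p1=0, p2=7, p3=8, p4=6, p5=1)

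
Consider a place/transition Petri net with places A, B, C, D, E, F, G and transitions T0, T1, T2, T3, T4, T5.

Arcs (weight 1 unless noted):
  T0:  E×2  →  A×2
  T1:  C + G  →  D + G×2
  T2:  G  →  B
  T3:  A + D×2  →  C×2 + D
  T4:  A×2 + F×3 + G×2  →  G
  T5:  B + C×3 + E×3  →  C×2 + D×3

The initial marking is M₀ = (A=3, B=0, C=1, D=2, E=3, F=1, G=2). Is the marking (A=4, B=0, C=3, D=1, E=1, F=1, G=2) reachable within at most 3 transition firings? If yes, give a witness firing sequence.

YES — reachable via ⟨T0, T3⟩ (2 firings)

step 1: fire T0:  (A=3, B=0, C=1, D=2, E=3, F=1, G=2) → (A=5, B=0, C=1, D=2, E=1, F=1, G=2)
step 2: fire T3:  (A=5, B=0, C=1, D=2, E=1, F=1, G=2) → (A=4, B=0, C=3, D=1, E=1, F=1, G=2)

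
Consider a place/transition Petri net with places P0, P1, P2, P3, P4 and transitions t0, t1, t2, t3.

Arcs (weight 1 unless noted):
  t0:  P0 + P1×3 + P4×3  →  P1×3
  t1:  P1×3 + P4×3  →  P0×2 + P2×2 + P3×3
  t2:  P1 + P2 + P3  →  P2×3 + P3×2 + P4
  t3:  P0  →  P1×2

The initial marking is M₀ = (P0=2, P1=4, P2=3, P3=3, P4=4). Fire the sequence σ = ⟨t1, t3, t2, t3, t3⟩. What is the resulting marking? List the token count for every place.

(P0=1, P1=6, P2=7, P3=7, P4=2)

step 1: fire t1:  (P0=2, P1=4, P2=3, P3=3, P4=4) → (P0=4, P1=1, P2=5, P3=6, P4=1)
step 2: fire t3:  (P0=4, P1=1, P2=5, P3=6, P4=1) → (P0=3, P1=3, P2=5, P3=6, P4=1)
step 3: fire t2:  (P0=3, P1=3, P2=5, P3=6, P4=1) → (P0=3, P1=2, P2=7, P3=7, P4=2)
step 4: fire t3:  (P0=3, P1=2, P2=7, P3=7, P4=2) → (P0=2, P1=4, P2=7, P3=7, P4=2)
step 5: fire t3:  (P0=2, P1=4, P2=7, P3=7, P4=2) → (P0=1, P1=6, P2=7, P3=7, P4=2)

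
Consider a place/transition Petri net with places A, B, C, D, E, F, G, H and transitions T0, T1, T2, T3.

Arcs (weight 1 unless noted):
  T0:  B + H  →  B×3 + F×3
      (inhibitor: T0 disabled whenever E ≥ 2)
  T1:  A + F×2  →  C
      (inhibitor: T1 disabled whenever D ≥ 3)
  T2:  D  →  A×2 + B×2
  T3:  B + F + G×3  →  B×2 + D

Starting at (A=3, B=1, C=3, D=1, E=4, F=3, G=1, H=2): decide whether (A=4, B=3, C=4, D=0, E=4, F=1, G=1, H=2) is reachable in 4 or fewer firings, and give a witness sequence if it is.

YES — reachable via ⟨T1, T2⟩ (2 firings)

step 1: fire T1:  (A=3, B=1, C=3, D=1, E=4, F=3, G=1, H=2) → (A=2, B=1, C=4, D=1, E=4, F=1, G=1, H=2)
step 2: fire T2:  (A=2, B=1, C=4, D=1, E=4, F=1, G=1, H=2) → (A=4, B=3, C=4, D=0, E=4, F=1, G=1, H=2)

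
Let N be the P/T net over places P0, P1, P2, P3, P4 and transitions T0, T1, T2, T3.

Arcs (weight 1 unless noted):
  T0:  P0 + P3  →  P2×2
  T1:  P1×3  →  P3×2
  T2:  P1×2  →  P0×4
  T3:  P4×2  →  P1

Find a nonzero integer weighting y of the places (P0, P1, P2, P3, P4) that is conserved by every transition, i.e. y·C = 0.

y = (P0:1, P1:2, P2:2, P3:3, P4:1)

Incidence matrix C (rows=places, cols=transitions):
       T0   T1   T2   T3
   P0  -1    0    4    0
   P1   0   -3   -2    1
   P2   2    0    0    0
   P3  -1    2    0    0
   P4   0    0    0   -2

Candidate y = [1, 2, 2, 3, 1]; check y·C column-wise:
  col T0: 1·-1 + 2·0 + 2·2 + 3·-1 + 1·0 = 0
  col T1: 1·0 + 2·-3 + 2·0 + 3·2 + 1·0 = 0
  col T2: 1·4 + 2·-2 + 2·0 + 3·0 + 1·0 = 0
  col T3: 1·0 + 2·1 + 2·0 + 3·0 + 1·-2 = 0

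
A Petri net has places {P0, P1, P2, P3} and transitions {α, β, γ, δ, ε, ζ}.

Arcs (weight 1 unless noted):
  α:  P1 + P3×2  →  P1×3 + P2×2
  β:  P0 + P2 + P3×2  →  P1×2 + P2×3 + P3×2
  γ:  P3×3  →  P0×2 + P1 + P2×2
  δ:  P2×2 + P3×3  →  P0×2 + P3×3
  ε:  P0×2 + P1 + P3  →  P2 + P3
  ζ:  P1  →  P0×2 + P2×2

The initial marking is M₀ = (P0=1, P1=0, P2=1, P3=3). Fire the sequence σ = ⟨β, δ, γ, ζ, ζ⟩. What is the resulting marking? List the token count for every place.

step 1: fire β:  (P0=1, P1=0, P2=1, P3=3) → (P0=0, P1=2, P2=3, P3=3)
step 2: fire δ:  (P0=0, P1=2, P2=3, P3=3) → (P0=2, P1=2, P2=1, P3=3)
step 3: fire γ:  (P0=2, P1=2, P2=1, P3=3) → (P0=4, P1=3, P2=3, P3=0)
step 4: fire ζ:  (P0=4, P1=3, P2=3, P3=0) → (P0=6, P1=2, P2=5, P3=0)
step 5: fire ζ:  (P0=6, P1=2, P2=5, P3=0) → (P0=8, P1=1, P2=7, P3=0)

(P0=8, P1=1, P2=7, P3=0)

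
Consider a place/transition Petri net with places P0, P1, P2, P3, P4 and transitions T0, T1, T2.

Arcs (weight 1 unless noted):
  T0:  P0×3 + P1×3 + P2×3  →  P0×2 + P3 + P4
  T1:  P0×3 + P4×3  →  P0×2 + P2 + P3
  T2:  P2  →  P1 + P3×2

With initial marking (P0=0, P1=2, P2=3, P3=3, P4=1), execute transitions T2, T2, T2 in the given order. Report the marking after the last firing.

(P0=0, P1=5, P2=0, P3=9, P4=1)

step 1: fire T2:  (P0=0, P1=2, P2=3, P3=3, P4=1) → (P0=0, P1=3, P2=2, P3=5, P4=1)
step 2: fire T2:  (P0=0, P1=3, P2=2, P3=5, P4=1) → (P0=0, P1=4, P2=1, P3=7, P4=1)
step 3: fire T2:  (P0=0, P1=4, P2=1, P3=7, P4=1) → (P0=0, P1=5, P2=0, P3=9, P4=1)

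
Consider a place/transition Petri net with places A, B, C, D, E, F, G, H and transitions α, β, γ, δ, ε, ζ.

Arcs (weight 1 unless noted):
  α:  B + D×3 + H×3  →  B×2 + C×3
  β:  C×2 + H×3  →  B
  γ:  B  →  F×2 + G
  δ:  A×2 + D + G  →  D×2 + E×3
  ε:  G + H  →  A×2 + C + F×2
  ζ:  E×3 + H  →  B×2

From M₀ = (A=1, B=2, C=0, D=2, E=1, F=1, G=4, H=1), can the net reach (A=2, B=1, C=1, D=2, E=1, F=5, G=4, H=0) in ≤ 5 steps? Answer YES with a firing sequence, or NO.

NO — not reachable within 5 firings

depth 0: 1 marking
depth 1: 3 markings reached so far
depth 2: 6 markings reached so far
depth 3: 8 markings reached so far
depth 4: 9 markings reached so far
depth 5: 9 markings reached so far
(frontier empty at depth 5; search complete)
target is not among the 9 markings reachable within 5 steps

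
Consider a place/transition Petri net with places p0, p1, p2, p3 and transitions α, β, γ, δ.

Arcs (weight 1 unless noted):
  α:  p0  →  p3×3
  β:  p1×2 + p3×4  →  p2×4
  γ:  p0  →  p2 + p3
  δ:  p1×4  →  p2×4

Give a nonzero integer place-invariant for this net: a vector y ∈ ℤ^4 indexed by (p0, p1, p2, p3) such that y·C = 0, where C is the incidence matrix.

Incidence matrix C (rows=places, cols=transitions):
        α    β    γ    δ
   p0  -1    0   -1    0
   p1   0   -2    0   -4
   p2   0    4    1    4
   p3   3   -4    1    0

Candidate y = [3, 2, 2, 1]; check y·C column-wise:
  col α: 3·-1 + 2·0 + 2·0 + 1·3 = 0
  col β: 3·0 + 2·-2 + 2·4 + 1·-4 = 0
  col γ: 3·-1 + 2·0 + 2·1 + 1·1 = 0
  col δ: 3·0 + 2·-4 + 2·4 + 1·0 = 0

y = (p0:3, p1:2, p2:2, p3:1)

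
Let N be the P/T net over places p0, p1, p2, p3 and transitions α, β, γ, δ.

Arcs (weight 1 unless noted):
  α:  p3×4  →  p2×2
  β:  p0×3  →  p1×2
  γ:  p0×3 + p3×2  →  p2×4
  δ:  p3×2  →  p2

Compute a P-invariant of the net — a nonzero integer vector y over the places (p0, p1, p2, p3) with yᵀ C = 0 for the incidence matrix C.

y = (p0:2, p1:3, p2:2, p3:1)

Incidence matrix C (rows=places, cols=transitions):
        α    β    γ    δ
   p0   0   -3   -3    0
   p1   0    2    0    0
   p2   2    0    4    1
   p3  -4    0   -2   -2

Candidate y = [2, 3, 2, 1]; check y·C column-wise:
  col α: 2·0 + 3·0 + 2·2 + 1·-4 = 0
  col β: 2·-3 + 3·2 + 2·0 + 1·0 = 0
  col γ: 2·-3 + 3·0 + 2·4 + 1·-2 = 0
  col δ: 2·0 + 3·0 + 2·1 + 1·-2 = 0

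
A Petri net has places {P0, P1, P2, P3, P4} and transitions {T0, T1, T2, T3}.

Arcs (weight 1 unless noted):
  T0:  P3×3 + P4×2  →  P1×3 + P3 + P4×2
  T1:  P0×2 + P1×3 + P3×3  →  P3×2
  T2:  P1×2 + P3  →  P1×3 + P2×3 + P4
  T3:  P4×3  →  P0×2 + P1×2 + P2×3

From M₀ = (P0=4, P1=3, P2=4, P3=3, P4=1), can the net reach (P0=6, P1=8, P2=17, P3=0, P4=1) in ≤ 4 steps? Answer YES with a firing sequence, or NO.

NO — not reachable within 4 firings

depth 0: 1 marking
depth 1: 3 markings reached so far
depth 2: 4 markings reached so far
depth 3: 6 markings reached so far
depth 4: 7 markings reached so far
target is not among the 7 markings reachable within 4 steps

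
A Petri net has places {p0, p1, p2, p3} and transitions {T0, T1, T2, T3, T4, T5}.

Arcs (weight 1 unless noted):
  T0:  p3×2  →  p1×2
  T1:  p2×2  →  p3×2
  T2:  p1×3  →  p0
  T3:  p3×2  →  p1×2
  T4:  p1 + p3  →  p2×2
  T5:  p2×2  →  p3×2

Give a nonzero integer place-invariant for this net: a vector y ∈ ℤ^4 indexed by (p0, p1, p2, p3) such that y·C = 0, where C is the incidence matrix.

y = (p0:3, p1:1, p2:1, p3:1)

Incidence matrix C (rows=places, cols=transitions):
       T0   T1   T2   T3   T4   T5
   p0   0    0    1    0    0    0
   p1   2    0   -3    2   -1    0
   p2   0   -2    0    0    2   -2
   p3  -2    2    0   -2   -1    2

Candidate y = [3, 1, 1, 1]; check y·C column-wise:
  col T0: 3·0 + 1·2 + 1·0 + 1·-2 = 0
  col T1: 3·0 + 1·0 + 1·-2 + 1·2 = 0
  col T2: 3·1 + 1·-3 + 1·0 + 1·0 = 0
  col T3: 3·0 + 1·2 + 1·0 + 1·-2 = 0
  col T4: 3·0 + 1·-1 + 1·2 + 1·-1 = 0
  col T5: 3·0 + 1·0 + 1·-2 + 1·2 = 0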